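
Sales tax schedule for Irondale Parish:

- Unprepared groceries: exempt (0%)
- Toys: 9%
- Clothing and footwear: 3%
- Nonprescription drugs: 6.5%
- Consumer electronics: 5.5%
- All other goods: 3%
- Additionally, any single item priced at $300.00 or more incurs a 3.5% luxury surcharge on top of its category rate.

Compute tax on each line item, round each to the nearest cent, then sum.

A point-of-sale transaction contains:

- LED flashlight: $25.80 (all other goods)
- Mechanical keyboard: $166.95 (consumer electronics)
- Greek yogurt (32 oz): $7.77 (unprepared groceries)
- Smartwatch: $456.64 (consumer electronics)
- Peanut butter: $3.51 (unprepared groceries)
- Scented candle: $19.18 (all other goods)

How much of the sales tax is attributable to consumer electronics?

Mechanical keyboard $166.95: consumer electronics → 5.5% → $9.18
Smartwatch $456.64: consumer electronics → 5.5% + 3.5% surcharge = 9% → $41.10
Tax on consumer electronics = $9.18 + $41.10 = $50.28

$50.28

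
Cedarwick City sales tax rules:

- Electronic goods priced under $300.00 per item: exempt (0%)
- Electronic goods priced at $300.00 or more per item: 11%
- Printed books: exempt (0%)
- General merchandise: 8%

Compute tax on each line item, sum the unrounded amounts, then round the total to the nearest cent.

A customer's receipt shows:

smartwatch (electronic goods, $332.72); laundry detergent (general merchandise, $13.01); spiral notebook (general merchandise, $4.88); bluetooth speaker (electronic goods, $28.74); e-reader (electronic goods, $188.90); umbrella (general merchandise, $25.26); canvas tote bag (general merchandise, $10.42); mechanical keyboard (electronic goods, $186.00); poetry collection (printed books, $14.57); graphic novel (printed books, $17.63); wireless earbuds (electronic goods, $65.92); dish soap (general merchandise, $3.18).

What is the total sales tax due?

$41.14

Smartwatch $332.72: electronic goods, $300.00 or more → 11% → $36.5992
Laundry detergent $13.01: general merchandise → 8% → $1.0408
Spiral notebook $4.88: general merchandise → 8% → $0.3904
Bluetooth speaker $28.74: electronic goods, under $300.00 → 0% → $0.00
E-reader $188.90: electronic goods, under $300.00 → 0% → $0.00
Umbrella $25.26: general merchandise → 8% → $2.0208
Canvas tote bag $10.42: general merchandise → 8% → $0.8336
Mechanical keyboard $186.00: electronic goods, under $300.00 → 0% → $0.00
Poetry collection $14.57: printed books → 0% → $0.00
Graphic novel $17.63: printed books → 0% → $0.00
Wireless earbuds $65.92: electronic goods, under $300.00 → 0% → $0.00
Dish soap $3.18: general merchandise → 8% → $0.2544
Unrounded tax sum = $41.1392 → $41.14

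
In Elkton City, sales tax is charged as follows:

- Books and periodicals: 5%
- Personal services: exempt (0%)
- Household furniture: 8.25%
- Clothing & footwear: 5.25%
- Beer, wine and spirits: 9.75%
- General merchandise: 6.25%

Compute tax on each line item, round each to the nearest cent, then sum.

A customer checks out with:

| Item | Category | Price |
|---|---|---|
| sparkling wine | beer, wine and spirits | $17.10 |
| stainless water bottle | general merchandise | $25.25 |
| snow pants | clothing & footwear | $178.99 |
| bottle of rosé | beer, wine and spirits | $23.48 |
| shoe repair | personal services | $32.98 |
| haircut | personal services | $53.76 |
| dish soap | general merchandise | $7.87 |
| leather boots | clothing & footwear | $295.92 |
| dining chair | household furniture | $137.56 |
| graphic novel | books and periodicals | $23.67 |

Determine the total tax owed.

$43.50

Sparkling wine $17.10: beer, wine and spirits → 9.75% → $1.67
Stainless water bottle $25.25: general merchandise → 6.25% → $1.58
Snow pants $178.99: clothing & footwear → 5.25% → $9.40
Bottle of rosé $23.48: beer, wine and spirits → 9.75% → $2.29
Shoe repair $32.98: personal services → 0% → $0.00
Haircut $53.76: personal services → 0% → $0.00
Dish soap $7.87: general merchandise → 6.25% → $0.49
Leather boots $295.92: clothing & footwear → 5.25% → $15.54
Dining chair $137.56: household furniture → 8.25% → $11.35
Graphic novel $23.67: books and periodicals → 5% → $1.18
Total tax = $1.67 + $1.58 + $9.40 + $2.29 + $0.49 + $15.54 + $11.35 + $1.18 = $43.50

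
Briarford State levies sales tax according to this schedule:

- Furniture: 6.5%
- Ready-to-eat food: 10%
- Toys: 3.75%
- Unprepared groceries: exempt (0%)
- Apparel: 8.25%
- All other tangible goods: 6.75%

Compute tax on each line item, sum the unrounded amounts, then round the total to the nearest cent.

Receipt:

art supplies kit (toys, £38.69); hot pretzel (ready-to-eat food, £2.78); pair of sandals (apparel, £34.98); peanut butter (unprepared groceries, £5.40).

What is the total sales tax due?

£4.61

Art supplies kit £38.69: toys → 3.75% → £1.450875
Hot pretzel £2.78: ready-to-eat food → 10% → £0.278
Pair of sandals £34.98: apparel → 8.25% → £2.88585
Peanut butter £5.40: unprepared groceries → 0% → £0.00
Unrounded tax sum = £4.614725 → £4.61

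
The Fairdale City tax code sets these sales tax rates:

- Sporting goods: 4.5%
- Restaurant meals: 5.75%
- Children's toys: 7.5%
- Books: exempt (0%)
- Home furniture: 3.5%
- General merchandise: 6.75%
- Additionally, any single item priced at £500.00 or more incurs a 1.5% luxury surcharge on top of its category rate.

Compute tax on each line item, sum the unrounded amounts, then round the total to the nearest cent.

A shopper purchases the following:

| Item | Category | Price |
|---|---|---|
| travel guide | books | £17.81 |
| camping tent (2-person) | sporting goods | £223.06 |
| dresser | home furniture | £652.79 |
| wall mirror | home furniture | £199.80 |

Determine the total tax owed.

£49.67

Travel guide £17.81: books → 0% → £0.00
Camping tent (2-person) £223.06: sporting goods → 4.5% → £10.0377
Dresser £652.79: home furniture → 3.5% + 1.5% surcharge = 5% → £32.6395
Wall mirror £199.80: home furniture → 3.5% → £6.993
Unrounded tax sum = £49.6702 → £49.67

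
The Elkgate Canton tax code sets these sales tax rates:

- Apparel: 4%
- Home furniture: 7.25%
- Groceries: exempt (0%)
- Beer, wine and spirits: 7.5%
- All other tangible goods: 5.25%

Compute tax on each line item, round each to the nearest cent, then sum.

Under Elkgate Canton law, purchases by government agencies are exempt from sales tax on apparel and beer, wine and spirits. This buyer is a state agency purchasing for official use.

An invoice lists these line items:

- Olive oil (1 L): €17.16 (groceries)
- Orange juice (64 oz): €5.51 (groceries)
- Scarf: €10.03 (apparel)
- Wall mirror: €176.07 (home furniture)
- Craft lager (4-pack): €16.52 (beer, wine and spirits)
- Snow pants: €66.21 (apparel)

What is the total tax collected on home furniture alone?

Wall mirror €176.07: home furniture → 7.25% → €12.77
Tax on home furniture = €12.77

€12.77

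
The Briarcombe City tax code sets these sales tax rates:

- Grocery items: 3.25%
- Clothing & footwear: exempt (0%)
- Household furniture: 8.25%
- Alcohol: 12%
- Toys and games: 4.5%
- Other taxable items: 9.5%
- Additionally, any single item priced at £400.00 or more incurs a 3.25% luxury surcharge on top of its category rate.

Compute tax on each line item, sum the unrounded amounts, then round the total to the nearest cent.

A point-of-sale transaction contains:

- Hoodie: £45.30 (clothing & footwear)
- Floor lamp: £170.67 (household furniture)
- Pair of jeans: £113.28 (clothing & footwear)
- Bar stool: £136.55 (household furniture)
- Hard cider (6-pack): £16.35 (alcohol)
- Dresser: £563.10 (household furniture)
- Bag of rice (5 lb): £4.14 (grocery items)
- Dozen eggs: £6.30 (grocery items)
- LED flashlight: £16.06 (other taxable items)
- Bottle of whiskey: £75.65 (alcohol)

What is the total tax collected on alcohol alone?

Hard cider (6-pack) £16.35: alcohol → 12% → £1.962
Bottle of whiskey £75.65: alcohol → 12% → £9.078
Tax on alcohol: unrounded sum = £11.04 → £11.04

£11.04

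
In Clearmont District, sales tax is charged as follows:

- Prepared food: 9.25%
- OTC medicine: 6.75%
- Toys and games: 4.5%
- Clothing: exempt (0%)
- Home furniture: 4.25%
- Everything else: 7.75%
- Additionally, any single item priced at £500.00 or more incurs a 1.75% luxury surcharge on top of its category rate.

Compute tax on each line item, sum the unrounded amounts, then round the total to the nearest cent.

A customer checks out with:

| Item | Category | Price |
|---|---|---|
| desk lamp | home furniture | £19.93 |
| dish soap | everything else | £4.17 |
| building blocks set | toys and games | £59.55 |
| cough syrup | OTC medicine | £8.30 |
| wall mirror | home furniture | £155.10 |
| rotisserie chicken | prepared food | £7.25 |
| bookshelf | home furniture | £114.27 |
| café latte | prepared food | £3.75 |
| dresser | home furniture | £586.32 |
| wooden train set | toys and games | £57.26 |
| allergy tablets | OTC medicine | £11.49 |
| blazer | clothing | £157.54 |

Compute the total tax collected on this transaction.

£55.41

Desk lamp £19.93: home furniture → 4.25% → £0.847025
Dish soap £4.17: everything else → 7.75% → £0.323175
Building blocks set £59.55: toys and games → 4.5% → £2.67975
Cough syrup £8.30: OTC medicine → 6.75% → £0.56025
Wall mirror £155.10: home furniture → 4.25% → £6.59175
Rotisserie chicken £7.25: prepared food → 9.25% → £0.670625
Bookshelf £114.27: home furniture → 4.25% → £4.856475
Café latte £3.75: prepared food → 9.25% → £0.346875
Dresser £586.32: home furniture → 4.25% + 1.75% surcharge = 6% → £35.1792
Wooden train set £57.26: toys and games → 4.5% → £2.5767
Allergy tablets £11.49: OTC medicine → 6.75% → £0.775575
Blazer £157.54: clothing → 0% → £0.00
Unrounded tax sum = £55.4074 → £55.41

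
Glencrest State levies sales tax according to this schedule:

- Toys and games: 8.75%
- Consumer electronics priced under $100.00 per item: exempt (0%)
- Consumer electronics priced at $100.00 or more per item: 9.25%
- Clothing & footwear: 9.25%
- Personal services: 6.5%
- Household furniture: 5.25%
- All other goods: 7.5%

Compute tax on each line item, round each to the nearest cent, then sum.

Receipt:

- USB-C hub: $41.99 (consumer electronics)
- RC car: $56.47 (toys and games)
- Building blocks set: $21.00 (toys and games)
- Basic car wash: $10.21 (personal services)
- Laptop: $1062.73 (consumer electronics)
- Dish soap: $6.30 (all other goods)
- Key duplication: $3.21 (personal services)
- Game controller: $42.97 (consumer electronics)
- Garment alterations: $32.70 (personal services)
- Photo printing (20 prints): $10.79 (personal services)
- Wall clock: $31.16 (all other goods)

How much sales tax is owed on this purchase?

$111.59

USB-C hub $41.99: consumer electronics, under $100.00 → 0% → $0.00
RC car $56.47: toys and games → 8.75% → $4.94
Building blocks set $21.00: toys and games → 8.75% → $1.84
Basic car wash $10.21: personal services → 6.5% → $0.66
Laptop $1062.73: consumer electronics, $100.00 or more → 9.25% → $98.30
Dish soap $6.30: all other goods → 7.5% → $0.47
Key duplication $3.21: personal services → 6.5% → $0.21
Game controller $42.97: consumer electronics, under $100.00 → 0% → $0.00
Garment alterations $32.70: personal services → 6.5% → $2.13
Photo printing (20 prints) $10.79: personal services → 6.5% → $0.70
Wall clock $31.16: all other goods → 7.5% → $2.34
Total tax = $4.94 + $1.84 + $0.66 + $98.30 + $0.47 + $0.21 + $2.13 + $0.70 + $2.34 = $111.59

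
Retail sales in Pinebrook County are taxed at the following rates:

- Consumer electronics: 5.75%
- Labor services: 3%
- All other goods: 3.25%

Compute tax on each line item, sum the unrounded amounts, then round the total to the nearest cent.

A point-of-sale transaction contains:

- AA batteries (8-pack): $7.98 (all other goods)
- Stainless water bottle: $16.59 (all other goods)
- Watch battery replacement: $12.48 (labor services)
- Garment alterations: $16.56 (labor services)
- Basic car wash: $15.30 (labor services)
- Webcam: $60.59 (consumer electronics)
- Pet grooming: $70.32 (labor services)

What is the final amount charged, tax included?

AA batteries (8-pack) $7.98: all other goods → 3.25% → $0.25935
Stainless water bottle $16.59: all other goods → 3.25% → $0.539175
Watch battery replacement $12.48: labor services → 3% → $0.3744
Garment alterations $16.56: labor services → 3% → $0.4968
Basic car wash $15.30: labor services → 3% → $0.459
Webcam $60.59: consumer electronics → 5.75% → $3.483925
Pet grooming $70.32: labor services → 3% → $2.1096
Subtotal = $199.82; unrounded tax = $7.72225 → $7.72; total due = $207.54

$207.54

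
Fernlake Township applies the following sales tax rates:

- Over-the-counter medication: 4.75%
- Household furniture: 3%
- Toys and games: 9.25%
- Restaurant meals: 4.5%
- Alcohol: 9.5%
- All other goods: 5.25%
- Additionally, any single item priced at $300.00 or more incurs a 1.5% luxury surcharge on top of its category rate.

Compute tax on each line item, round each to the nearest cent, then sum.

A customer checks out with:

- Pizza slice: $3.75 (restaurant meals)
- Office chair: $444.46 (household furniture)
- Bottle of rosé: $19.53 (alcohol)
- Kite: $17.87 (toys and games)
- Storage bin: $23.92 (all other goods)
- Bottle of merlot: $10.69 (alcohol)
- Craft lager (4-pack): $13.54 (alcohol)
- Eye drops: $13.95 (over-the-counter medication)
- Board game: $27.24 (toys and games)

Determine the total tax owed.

Pizza slice $3.75: restaurant meals → 4.5% → $0.17
Office chair $444.46: household furniture → 3% + 1.5% surcharge = 4.5% → $20.00
Bottle of rosé $19.53: alcohol → 9.5% → $1.86
Kite $17.87: toys and games → 9.25% → $1.65
Storage bin $23.92: all other goods → 5.25% → $1.26
Bottle of merlot $10.69: alcohol → 9.5% → $1.02
Craft lager (4-pack) $13.54: alcohol → 9.5% → $1.29
Eye drops $13.95: over-the-counter medication → 4.75% → $0.66
Board game $27.24: toys and games → 9.25% → $2.52
Total tax = $0.17 + $20.00 + $1.86 + $1.65 + $1.26 + $1.02 + $1.29 + $0.66 + $2.52 = $30.43

$30.43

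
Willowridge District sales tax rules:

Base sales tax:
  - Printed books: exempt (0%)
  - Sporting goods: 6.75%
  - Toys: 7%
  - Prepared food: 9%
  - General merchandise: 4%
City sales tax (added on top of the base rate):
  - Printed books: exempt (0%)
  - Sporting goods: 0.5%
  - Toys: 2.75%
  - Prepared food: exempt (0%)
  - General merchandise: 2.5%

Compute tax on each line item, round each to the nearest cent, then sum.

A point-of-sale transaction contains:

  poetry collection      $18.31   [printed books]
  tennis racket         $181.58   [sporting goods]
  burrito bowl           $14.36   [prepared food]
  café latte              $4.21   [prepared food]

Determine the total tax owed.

Poetry collection $18.31: printed books → 0% + 0% city = 0% → $0.00
Tennis racket $181.58: sporting goods → 6.75% + 0.5% city = 7.25% → $13.16
Burrito bowl $14.36: prepared food → 9% + 0% city = 9% → $1.29
Café latte $4.21: prepared food → 9% + 0% city = 9% → $0.38
Total tax = $13.16 + $1.29 + $0.38 = $14.83

$14.83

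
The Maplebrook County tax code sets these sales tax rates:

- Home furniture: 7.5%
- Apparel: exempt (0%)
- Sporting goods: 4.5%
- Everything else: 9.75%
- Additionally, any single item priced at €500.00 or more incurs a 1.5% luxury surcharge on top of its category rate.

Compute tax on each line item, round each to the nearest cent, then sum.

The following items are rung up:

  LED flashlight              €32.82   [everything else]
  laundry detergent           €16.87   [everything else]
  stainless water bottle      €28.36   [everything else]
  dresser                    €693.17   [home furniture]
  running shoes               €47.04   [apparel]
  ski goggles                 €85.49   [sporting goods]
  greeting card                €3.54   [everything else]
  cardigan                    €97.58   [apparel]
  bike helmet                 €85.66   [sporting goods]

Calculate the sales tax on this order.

€78.05

LED flashlight €32.82: everything else → 9.75% → €3.20
Laundry detergent €16.87: everything else → 9.75% → €1.64
Stainless water bottle €28.36: everything else → 9.75% → €2.77
Dresser €693.17: home furniture → 7.5% + 1.5% surcharge = 9% → €62.39
Running shoes €47.04: apparel → 0% → €0.00
Ski goggles €85.49: sporting goods → 4.5% → €3.85
Greeting card €3.54: everything else → 9.75% → €0.35
Cardigan €97.58: apparel → 0% → €0.00
Bike helmet €85.66: sporting goods → 4.5% → €3.85
Total tax = €3.20 + €1.64 + €2.77 + €62.39 + €3.85 + €0.35 + €3.85 = €78.05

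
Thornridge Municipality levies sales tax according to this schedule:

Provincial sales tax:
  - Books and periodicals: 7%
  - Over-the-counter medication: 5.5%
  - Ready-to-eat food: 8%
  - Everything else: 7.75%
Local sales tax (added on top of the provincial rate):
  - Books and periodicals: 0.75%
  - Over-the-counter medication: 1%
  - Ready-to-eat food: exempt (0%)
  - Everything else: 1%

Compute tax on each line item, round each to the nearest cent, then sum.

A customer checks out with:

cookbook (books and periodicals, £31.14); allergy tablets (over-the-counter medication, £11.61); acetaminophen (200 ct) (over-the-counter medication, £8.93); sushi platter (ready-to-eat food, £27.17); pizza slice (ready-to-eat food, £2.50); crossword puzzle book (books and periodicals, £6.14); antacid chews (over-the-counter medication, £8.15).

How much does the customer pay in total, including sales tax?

Cookbook £31.14: books and periodicals → 7% + 0.75% local = 7.75% → £2.41
Allergy tablets £11.61: over-the-counter medication → 5.5% + 1% local = 6.5% → £0.75
Acetaminophen (200 ct) £8.93: over-the-counter medication → 5.5% + 1% local = 6.5% → £0.58
Sushi platter £27.17: ready-to-eat food → 8% + 0% local = 8% → £2.17
Pizza slice £2.50: ready-to-eat food → 8% + 0% local = 8% → £0.20
Crossword puzzle book £6.14: books and periodicals → 7% + 0.75% local = 7.75% → £0.48
Antacid chews £8.15: over-the-counter medication → 5.5% + 1% local = 6.5% → £0.53
Subtotal = £95.64; tax = £7.12; total due = £102.76

£102.76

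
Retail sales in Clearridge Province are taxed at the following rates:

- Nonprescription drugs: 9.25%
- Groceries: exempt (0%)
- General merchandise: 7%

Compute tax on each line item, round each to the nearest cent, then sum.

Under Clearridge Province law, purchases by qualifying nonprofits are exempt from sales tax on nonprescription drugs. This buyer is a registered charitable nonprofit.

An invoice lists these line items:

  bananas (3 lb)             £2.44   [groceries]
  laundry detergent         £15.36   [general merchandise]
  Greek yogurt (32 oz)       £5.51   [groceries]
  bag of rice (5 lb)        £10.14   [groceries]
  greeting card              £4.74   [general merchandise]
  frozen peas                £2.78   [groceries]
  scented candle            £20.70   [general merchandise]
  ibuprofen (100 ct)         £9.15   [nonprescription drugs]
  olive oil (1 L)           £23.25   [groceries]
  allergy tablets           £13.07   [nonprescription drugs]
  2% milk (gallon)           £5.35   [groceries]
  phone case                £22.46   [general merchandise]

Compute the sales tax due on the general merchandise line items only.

£4.43

Laundry detergent £15.36: general merchandise → 7% → £1.08
Greeting card £4.74: general merchandise → 7% → £0.33
Scented candle £20.70: general merchandise → 7% → £1.45
Phone case £22.46: general merchandise → 7% → £1.57
Tax on general merchandise = £1.08 + £0.33 + £1.45 + £1.57 = £4.43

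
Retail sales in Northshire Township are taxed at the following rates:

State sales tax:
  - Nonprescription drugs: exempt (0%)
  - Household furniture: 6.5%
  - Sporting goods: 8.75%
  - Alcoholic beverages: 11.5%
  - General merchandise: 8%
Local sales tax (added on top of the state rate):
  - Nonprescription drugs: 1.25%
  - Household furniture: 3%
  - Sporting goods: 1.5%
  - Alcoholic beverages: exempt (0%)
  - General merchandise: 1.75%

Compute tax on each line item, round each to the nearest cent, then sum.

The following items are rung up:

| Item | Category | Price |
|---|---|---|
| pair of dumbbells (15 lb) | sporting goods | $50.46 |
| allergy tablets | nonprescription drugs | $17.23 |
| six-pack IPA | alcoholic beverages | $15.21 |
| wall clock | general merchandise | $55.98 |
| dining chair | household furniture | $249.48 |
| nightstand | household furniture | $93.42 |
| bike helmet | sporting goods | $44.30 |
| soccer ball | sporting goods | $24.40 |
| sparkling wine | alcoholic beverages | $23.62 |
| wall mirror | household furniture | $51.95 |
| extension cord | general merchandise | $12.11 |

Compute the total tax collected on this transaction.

Pair of dumbbells (15 lb) $50.46: sporting goods → 8.75% + 1.5% local = 10.25% → $5.17
Allergy tablets $17.23: nonprescription drugs → 0% + 1.25% local = 1.25% → $0.22
Six-pack IPA $15.21: alcoholic beverages → 11.5% + 0% local = 11.5% → $1.75
Wall clock $55.98: general merchandise → 8% + 1.75% local = 9.75% → $5.46
Dining chair $249.48: household furniture → 6.5% + 3% local = 9.5% → $23.70
Nightstand $93.42: household furniture → 6.5% + 3% local = 9.5% → $8.87
Bike helmet $44.30: sporting goods → 8.75% + 1.5% local = 10.25% → $4.54
Soccer ball $24.40: sporting goods → 8.75% + 1.5% local = 10.25% → $2.50
Sparkling wine $23.62: alcoholic beverages → 11.5% + 0% local = 11.5% → $2.72
Wall mirror $51.95: household furniture → 6.5% + 3% local = 9.5% → $4.94
Extension cord $12.11: general merchandise → 8% + 1.75% local = 9.75% → $1.18
Total tax = $5.17 + $0.22 + $1.75 + $5.46 + $23.70 + $8.87 + $4.54 + $2.50 + $2.72 + $4.94 + $1.18 = $61.05

$61.05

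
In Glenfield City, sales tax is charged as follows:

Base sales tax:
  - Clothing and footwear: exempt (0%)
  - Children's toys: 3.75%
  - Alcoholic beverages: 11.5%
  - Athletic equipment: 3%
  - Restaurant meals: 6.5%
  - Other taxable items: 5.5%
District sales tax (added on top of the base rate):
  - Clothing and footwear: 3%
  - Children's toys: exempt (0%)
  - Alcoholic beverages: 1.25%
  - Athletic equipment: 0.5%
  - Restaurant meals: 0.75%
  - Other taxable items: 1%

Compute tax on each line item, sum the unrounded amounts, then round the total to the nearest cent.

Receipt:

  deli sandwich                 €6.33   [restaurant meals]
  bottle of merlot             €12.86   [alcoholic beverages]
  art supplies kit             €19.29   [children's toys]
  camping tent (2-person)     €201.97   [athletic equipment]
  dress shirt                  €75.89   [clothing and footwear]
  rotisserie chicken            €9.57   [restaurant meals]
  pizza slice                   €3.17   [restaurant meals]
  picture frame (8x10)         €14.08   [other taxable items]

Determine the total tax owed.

€14.01

Deli sandwich €6.33: restaurant meals → 6.5% + 0.75% district = 7.25% → €0.458925
Bottle of merlot €12.86: alcoholic beverages → 11.5% + 1.25% district = 12.75% → €1.63965
Art supplies kit €19.29: children's toys → 3.75% + 0% district = 3.75% → €0.723375
Camping tent (2-person) €201.97: athletic equipment → 3% + 0.5% district = 3.5% → €7.06895
Dress shirt €75.89: clothing and footwear → 0% + 3% district = 3% → €2.2767
Rotisserie chicken €9.57: restaurant meals → 6.5% + 0.75% district = 7.25% → €0.693825
Pizza slice €3.17: restaurant meals → 6.5% + 0.75% district = 7.25% → €0.229825
Picture frame (8x10) €14.08: other taxable items → 5.5% + 1% district = 6.5% → €0.9152
Unrounded tax sum = €14.00645 → €14.01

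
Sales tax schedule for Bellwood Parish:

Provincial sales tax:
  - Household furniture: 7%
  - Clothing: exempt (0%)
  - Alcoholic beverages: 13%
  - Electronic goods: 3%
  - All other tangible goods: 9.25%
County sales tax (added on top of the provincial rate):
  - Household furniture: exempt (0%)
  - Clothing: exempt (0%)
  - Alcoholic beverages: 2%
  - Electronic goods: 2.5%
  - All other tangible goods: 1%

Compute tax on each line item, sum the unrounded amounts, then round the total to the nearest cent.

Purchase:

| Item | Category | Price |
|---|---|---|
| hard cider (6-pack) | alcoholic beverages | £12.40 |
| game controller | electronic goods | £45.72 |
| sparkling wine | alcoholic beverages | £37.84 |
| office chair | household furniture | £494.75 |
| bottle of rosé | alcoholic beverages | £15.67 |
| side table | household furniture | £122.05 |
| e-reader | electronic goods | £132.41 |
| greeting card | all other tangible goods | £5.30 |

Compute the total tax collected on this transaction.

£63.40

Hard cider (6-pack) £12.40: alcoholic beverages → 13% + 2% county = 15% → £1.86
Game controller £45.72: electronic goods → 3% + 2.5% county = 5.5% → £2.5146
Sparkling wine £37.84: alcoholic beverages → 13% + 2% county = 15% → £5.676
Office chair £494.75: household furniture → 7% + 0% county = 7% → £34.6325
Bottle of rosé £15.67: alcoholic beverages → 13% + 2% county = 15% → £2.3505
Side table £122.05: household furniture → 7% + 0% county = 7% → £8.5435
E-reader £132.41: electronic goods → 3% + 2.5% county = 5.5% → £7.28255
Greeting card £5.30: all other tangible goods → 9.25% + 1% county = 10.25% → £0.54325
Unrounded tax sum = £63.4029 → £63.40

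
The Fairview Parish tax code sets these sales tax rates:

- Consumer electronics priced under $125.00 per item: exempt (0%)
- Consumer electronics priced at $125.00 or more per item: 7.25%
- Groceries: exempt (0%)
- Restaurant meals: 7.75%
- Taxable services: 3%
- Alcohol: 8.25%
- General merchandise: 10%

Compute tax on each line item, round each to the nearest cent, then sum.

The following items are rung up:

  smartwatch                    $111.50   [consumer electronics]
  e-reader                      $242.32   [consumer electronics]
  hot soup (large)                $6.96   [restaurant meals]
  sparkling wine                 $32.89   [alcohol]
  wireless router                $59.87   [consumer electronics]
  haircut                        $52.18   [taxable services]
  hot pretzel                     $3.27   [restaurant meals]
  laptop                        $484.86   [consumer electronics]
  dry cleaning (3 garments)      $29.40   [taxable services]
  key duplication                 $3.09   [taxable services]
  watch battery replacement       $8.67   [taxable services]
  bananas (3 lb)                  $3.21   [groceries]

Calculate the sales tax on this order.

$59.02

Smartwatch $111.50: consumer electronics, under $125.00 → 0% → $0.00
E-reader $242.32: consumer electronics, $125.00 or more → 7.25% → $17.57
Hot soup (large) $6.96: restaurant meals → 7.75% → $0.54
Sparkling wine $32.89: alcohol → 8.25% → $2.71
Wireless router $59.87: consumer electronics, under $125.00 → 0% → $0.00
Haircut $52.18: taxable services → 3% → $1.57
Hot pretzel $3.27: restaurant meals → 7.75% → $0.25
Laptop $484.86: consumer electronics, $125.00 or more → 7.25% → $35.15
Dry cleaning (3 garments) $29.40: taxable services → 3% → $0.88
Key duplication $3.09: taxable services → 3% → $0.09
Watch battery replacement $8.67: taxable services → 3% → $0.26
Bananas (3 lb) $3.21: groceries → 0% → $0.00
Total tax = $17.57 + $0.54 + $2.71 + $1.57 + $0.25 + $35.15 + $0.88 + $0.09 + $0.26 = $59.02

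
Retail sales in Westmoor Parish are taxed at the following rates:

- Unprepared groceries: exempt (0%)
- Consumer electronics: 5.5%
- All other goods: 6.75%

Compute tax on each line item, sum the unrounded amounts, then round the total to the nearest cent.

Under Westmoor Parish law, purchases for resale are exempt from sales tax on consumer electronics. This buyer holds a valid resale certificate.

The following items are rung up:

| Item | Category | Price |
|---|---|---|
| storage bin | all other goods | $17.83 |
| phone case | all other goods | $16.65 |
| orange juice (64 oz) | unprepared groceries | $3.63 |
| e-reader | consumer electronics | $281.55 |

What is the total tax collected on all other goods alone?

$2.33

Storage bin $17.83: all other goods → 6.75% → $1.203525
Phone case $16.65: all other goods → 6.75% → $1.123875
Tax on all other goods: unrounded sum = $2.3274 → $2.33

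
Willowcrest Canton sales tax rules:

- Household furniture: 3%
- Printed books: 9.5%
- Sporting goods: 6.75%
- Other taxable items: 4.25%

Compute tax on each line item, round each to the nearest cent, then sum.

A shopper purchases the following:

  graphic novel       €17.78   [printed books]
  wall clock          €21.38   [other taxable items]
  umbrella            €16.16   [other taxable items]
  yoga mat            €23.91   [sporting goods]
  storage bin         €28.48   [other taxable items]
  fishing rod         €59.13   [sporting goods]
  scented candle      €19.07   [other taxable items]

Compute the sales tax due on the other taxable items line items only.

Wall clock €21.38: other taxable items → 4.25% → €0.91
Umbrella €16.16: other taxable items → 4.25% → €0.69
Storage bin €28.48: other taxable items → 4.25% → €1.21
Scented candle €19.07: other taxable items → 4.25% → €0.81
Tax on other taxable items = €0.91 + €0.69 + €1.21 + €0.81 = €3.62

€3.62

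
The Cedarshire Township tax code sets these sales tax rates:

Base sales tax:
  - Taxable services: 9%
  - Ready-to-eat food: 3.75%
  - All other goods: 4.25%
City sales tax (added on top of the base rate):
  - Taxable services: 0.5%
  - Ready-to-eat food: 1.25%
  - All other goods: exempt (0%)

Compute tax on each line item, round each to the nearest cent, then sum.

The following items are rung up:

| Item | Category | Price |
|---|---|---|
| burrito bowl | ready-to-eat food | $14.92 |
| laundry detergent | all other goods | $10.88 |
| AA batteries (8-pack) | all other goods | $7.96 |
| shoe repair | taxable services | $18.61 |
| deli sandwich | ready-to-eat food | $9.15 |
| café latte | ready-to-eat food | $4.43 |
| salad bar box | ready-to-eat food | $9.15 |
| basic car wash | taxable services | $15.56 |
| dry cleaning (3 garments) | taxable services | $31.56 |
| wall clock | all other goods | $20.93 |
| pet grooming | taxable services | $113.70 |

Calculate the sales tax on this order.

$20.63

Burrito bowl $14.92: ready-to-eat food → 3.75% + 1.25% city = 5% → $0.75
Laundry detergent $10.88: all other goods → 4.25% + 0% city = 4.25% → $0.46
AA batteries (8-pack) $7.96: all other goods → 4.25% + 0% city = 4.25% → $0.34
Shoe repair $18.61: taxable services → 9% + 0.5% city = 9.5% → $1.77
Deli sandwich $9.15: ready-to-eat food → 3.75% + 1.25% city = 5% → $0.46
Café latte $4.43: ready-to-eat food → 3.75% + 1.25% city = 5% → $0.22
Salad bar box $9.15: ready-to-eat food → 3.75% + 1.25% city = 5% → $0.46
Basic car wash $15.56: taxable services → 9% + 0.5% city = 9.5% → $1.48
Dry cleaning (3 garments) $31.56: taxable services → 9% + 0.5% city = 9.5% → $3.00
Wall clock $20.93: all other goods → 4.25% + 0% city = 4.25% → $0.89
Pet grooming $113.70: taxable services → 9% + 0.5% city = 9.5% → $10.80
Total tax = $0.75 + $0.46 + $0.34 + $1.77 + $0.46 + $0.22 + $0.46 + $1.48 + $3.00 + $0.89 + $10.80 = $20.63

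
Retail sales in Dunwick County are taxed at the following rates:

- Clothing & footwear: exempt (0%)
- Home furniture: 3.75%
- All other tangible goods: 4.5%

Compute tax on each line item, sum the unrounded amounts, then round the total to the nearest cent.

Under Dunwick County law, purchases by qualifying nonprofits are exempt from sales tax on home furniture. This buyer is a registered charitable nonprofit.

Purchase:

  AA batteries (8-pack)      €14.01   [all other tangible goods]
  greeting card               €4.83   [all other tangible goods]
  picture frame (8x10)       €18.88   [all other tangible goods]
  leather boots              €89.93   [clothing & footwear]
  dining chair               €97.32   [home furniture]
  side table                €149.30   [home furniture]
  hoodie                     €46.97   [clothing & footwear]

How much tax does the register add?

AA batteries (8-pack) €14.01: all other tangible goods → 4.5% → €0.63045
Greeting card €4.83: all other tangible goods → 4.5% → €0.21735
Picture frame (8x10) €18.88: all other tangible goods → 4.5% → €0.8496
Leather boots €89.93: clothing & footwear → 0% → €0.00
Dining chair €97.32: home furniture, buyer-exempt → 0% → €0.00
Side table €149.30: home furniture, buyer-exempt → 0% → €0.00
Hoodie €46.97: clothing & footwear → 0% → €0.00
Unrounded tax sum = €1.6974 → €1.70

€1.70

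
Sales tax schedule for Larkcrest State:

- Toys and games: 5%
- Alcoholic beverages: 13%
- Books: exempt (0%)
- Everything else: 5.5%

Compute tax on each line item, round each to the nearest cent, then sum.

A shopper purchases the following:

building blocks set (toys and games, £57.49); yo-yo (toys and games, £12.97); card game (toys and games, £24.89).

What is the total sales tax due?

Building blocks set £57.49: toys and games → 5% → £2.87
Yo-yo £12.97: toys and games → 5% → £0.65
Card game £24.89: toys and games → 5% → £1.24
Total tax = £2.87 + £0.65 + £1.24 = £4.76

£4.76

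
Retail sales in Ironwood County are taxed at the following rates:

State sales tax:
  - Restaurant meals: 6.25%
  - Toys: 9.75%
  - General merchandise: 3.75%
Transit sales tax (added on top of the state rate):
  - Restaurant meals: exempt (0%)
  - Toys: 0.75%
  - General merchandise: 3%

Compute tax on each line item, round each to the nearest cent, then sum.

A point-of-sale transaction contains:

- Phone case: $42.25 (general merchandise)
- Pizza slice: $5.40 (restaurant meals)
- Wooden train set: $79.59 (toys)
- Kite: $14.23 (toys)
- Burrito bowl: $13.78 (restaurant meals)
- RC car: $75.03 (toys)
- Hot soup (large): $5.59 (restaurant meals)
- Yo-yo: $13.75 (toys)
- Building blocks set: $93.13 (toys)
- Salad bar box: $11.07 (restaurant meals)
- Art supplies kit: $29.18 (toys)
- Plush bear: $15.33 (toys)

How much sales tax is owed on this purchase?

$38.71

Phone case $42.25: general merchandise → 3.75% + 3% transit = 6.75% → $2.85
Pizza slice $5.40: restaurant meals → 6.25% + 0% transit = 6.25% → $0.34
Wooden train set $79.59: toys → 9.75% + 0.75% transit = 10.5% → $8.36
Kite $14.23: toys → 9.75% + 0.75% transit = 10.5% → $1.49
Burrito bowl $13.78: restaurant meals → 6.25% + 0% transit = 6.25% → $0.86
RC car $75.03: toys → 9.75% + 0.75% transit = 10.5% → $7.88
Hot soup (large) $5.59: restaurant meals → 6.25% + 0% transit = 6.25% → $0.35
Yo-yo $13.75: toys → 9.75% + 0.75% transit = 10.5% → $1.44
Building blocks set $93.13: toys → 9.75% + 0.75% transit = 10.5% → $9.78
Salad bar box $11.07: restaurant meals → 6.25% + 0% transit = 6.25% → $0.69
Art supplies kit $29.18: toys → 9.75% + 0.75% transit = 10.5% → $3.06
Plush bear $15.33: toys → 9.75% + 0.75% transit = 10.5% → $1.61
Total tax = $2.85 + $0.34 + $8.36 + $1.49 + $0.86 + $7.88 + $0.35 + $1.44 + $9.78 + $0.69 + $3.06 + $1.61 = $38.71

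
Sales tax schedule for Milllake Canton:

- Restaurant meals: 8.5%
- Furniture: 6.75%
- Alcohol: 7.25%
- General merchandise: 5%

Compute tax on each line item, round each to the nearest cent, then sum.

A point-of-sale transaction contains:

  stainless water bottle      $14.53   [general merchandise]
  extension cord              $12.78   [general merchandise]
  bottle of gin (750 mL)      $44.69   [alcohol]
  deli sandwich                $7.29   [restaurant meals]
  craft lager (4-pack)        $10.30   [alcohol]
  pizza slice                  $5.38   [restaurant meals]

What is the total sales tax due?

Stainless water bottle $14.53: general merchandise → 5% → $0.73
Extension cord $12.78: general merchandise → 5% → $0.64
Bottle of gin (750 mL) $44.69: alcohol → 7.25% → $3.24
Deli sandwich $7.29: restaurant meals → 8.5% → $0.62
Craft lager (4-pack) $10.30: alcohol → 7.25% → $0.75
Pizza slice $5.38: restaurant meals → 8.5% → $0.46
Total tax = $0.73 + $0.64 + $3.24 + $0.62 + $0.75 + $0.46 = $6.44

$6.44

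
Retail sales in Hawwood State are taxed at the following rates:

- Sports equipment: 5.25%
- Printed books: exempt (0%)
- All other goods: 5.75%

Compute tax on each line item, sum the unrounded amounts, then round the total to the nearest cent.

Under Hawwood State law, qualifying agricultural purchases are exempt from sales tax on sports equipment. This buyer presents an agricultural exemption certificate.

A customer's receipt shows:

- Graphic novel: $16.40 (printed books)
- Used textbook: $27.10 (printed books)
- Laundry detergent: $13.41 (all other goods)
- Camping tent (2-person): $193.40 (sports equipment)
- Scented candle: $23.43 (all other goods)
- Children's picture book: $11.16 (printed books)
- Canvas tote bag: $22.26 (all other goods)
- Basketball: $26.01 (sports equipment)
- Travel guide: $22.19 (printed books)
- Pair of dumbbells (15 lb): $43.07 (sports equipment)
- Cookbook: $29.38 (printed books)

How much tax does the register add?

$3.40

Graphic novel $16.40: printed books → 0% → $0.00
Used textbook $27.10: printed books → 0% → $0.00
Laundry detergent $13.41: all other goods → 5.75% → $0.771075
Camping tent (2-person) $193.40: sports equipment, buyer-exempt → 0% → $0.00
Scented candle $23.43: all other goods → 5.75% → $1.347225
Children's picture book $11.16: printed books → 0% → $0.00
Canvas tote bag $22.26: all other goods → 5.75% → $1.27995
Basketball $26.01: sports equipment, buyer-exempt → 0% → $0.00
Travel guide $22.19: printed books → 0% → $0.00
Pair of dumbbells (15 lb) $43.07: sports equipment, buyer-exempt → 0% → $0.00
Cookbook $29.38: printed books → 0% → $0.00
Unrounded tax sum = $3.39825 → $3.40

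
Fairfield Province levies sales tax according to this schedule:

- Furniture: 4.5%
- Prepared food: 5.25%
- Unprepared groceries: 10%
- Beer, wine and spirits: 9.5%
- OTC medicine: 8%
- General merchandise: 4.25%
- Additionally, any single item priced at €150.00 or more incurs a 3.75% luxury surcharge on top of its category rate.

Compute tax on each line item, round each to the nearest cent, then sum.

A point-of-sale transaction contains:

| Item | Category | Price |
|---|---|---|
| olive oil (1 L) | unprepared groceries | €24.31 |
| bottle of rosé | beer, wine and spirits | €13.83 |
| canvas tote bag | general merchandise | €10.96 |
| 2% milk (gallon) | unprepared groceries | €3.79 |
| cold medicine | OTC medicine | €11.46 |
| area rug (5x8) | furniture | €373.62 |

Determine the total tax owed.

€36.33

Olive oil (1 L) €24.31: unprepared groceries → 10% → €2.43
Bottle of rosé €13.83: beer, wine and spirits → 9.5% → €1.31
Canvas tote bag €10.96: general merchandise → 4.25% → €0.47
2% milk (gallon) €3.79: unprepared groceries → 10% → €0.38
Cold medicine €11.46: OTC medicine → 8% → €0.92
Area rug (5x8) €373.62: furniture → 4.5% + 3.75% surcharge = 8.25% → €30.82
Total tax = €2.43 + €1.31 + €0.47 + €0.38 + €0.92 + €30.82 = €36.33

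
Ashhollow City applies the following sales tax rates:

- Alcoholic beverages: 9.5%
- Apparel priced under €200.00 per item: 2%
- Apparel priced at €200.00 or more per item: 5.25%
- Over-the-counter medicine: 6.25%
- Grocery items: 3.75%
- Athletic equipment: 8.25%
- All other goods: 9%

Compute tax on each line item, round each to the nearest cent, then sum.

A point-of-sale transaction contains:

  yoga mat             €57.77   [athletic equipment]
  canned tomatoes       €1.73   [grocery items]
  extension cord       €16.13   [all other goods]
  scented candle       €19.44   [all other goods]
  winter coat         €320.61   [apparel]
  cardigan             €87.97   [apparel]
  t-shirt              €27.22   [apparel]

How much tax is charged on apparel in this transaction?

Winter coat €320.61: apparel, €200.00 or more → 5.25% → €16.83
Cardigan €87.97: apparel, under €200.00 → 2% → €1.76
T-shirt €27.22: apparel, under €200.00 → 2% → €0.54
Tax on apparel = €16.83 + €1.76 + €0.54 = €19.13

€19.13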